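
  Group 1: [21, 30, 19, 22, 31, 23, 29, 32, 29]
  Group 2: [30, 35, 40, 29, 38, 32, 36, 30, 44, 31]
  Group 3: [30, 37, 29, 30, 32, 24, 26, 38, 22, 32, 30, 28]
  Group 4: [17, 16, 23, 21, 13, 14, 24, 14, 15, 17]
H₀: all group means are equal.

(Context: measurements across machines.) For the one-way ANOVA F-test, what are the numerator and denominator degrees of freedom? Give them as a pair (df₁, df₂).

k = 4 groups, N = 41 total
df = (k−1, N−k) = (4−1, 41−4) = (3, 37)

degrees of freedom = [3, 37]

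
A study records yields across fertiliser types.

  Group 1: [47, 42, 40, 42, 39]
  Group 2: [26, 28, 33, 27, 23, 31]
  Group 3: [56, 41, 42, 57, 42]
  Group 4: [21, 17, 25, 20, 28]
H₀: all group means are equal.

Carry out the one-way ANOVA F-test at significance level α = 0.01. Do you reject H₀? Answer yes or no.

Group means [42.00, 28.00, 47.60, 22.20], grand mean 34.619
SSB = Σnᵢ(x̄ᵢ−x̄)² = 2148.952; SSW = ΣΣ(x−x̄ᵢ)² = 442.000
MSB = 2148.952/3 = 716.3175; MSW = 442.000/17 = 26.0000
F = MSB/MSW = 27.5507
df = (3, 17)
p-value (upper-tail) = 0.00000
At α=0.01: p < α → reject H₀

reject H₀: yes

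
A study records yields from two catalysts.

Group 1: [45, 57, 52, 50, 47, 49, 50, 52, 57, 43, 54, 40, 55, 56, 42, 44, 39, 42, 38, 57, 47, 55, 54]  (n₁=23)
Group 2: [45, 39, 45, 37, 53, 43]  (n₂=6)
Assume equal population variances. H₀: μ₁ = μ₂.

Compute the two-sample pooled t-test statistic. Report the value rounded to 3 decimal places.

test statistic = 1.857

x̄₁=48.913, s₁=6.281, n₁=23
x̄₂=43.667, s₂=5.610, n₂=6
s_p² = [22·6.281² + 5·5.610²]/27 = 37.9689
SE = √(s_p²·(1/23+1/6)) = 2.8247
t = (48.913−43.667)/2.8247 = 1.8573
df = 27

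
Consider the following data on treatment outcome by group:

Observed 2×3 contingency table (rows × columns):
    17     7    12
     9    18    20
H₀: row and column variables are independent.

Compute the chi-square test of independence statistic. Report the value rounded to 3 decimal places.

test statistic = 7.984

Row totals [36, 47], col totals [26, 25, 32], n=83
χ² = (17−11.28)²/11.28 + (7−10.84)²/10.84 + (12−13.88)²/13.88 + (9−14.72)²/14.72 + (18−14.16)²/14.16 + (20−18.12)²/18.12 = 7.9839
df = 2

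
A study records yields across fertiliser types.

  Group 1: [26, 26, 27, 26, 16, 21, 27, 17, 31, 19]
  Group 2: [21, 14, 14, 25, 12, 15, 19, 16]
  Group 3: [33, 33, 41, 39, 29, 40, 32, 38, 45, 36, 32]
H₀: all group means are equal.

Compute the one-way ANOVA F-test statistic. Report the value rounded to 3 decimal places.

Group means [23.60, 17.00, 36.18], grand mean 26.552
SSB = Σnᵢ(x̄ᵢ−x̄)² = 1837.136; SSW = ΣΣ(x−x̄ᵢ)² = 590.036
MSB = 1837.136/2 = 918.5680; MSW = 590.036/26 = 22.6937
F = MSB/MSW = 40.4768
df = (2, 26)

test statistic = 40.477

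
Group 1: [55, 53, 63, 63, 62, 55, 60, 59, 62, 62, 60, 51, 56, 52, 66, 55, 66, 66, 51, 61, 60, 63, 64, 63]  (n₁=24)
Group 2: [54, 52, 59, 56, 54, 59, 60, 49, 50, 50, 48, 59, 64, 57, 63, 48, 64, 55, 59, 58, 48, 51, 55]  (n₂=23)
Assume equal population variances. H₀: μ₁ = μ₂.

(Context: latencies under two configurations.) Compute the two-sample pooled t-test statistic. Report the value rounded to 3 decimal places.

test statistic = 2.881

x̄₁=59.500, s₁=4.818, n₁=24
x̄₂=55.304, s₂=5.165, n₂=23
s_p² = [23·4.818² + 22·5.165²]/45 = 24.9082
SE = √(s_p²·(1/24+1/23)) = 1.4563
t = (59.500−55.304)/1.4563 = 2.8810
df = 45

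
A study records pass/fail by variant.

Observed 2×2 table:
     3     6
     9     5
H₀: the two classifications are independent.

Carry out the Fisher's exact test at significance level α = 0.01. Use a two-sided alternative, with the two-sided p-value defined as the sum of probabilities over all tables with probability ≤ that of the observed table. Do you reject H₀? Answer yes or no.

reject H₀: no

Margins: r₁=9, r₂=14, c₁=12, c₂=11, n=23
p_obs = C(9,3)·C(14,9)/C(23,12); sum pmf over tables with pmf ≤ p_obs
p-value (two-sided) = 0.21376
At α=0.01: p ≥ α → fail to reject H₀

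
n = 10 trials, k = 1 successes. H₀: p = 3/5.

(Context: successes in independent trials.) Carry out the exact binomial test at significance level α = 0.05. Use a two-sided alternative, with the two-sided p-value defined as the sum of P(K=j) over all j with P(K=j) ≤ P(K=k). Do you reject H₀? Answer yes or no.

reject H₀: yes

Exact binomial: n=10, k=1, p₀=3/5=0.6000
P(X=j) = C(n,j)·p₀^j·(1−p₀)^(n−j); p = Σ P(X=j) over j with P(X=j) ≤ P(X=1)
p-value (two-sided) = 0.00168
At α=0.05: p < α → reject H₀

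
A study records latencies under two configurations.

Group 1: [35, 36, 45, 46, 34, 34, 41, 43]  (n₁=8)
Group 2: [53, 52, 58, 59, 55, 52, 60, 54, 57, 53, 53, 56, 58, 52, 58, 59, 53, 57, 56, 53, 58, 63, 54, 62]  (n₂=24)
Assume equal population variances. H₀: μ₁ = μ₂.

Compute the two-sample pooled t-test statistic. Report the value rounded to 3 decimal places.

test statistic = -11.013

x̄₁=39.250, s₁=5.064, n₁=8
x̄₂=56.042, s₂=3.223, n₂=24
s_p² = [7·5.064² + 23·3.223²]/30 = 13.9486
SE = √(s_p²·(1/8+1/24)) = 1.5247
t = (39.250−56.042)/1.5247 = -11.0130
df = 30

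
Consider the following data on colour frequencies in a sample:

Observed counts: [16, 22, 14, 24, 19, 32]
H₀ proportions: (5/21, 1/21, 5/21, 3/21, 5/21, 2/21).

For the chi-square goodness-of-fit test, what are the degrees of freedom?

degrees of freedom = 5

df = k − 1 = 6 − 1 = 5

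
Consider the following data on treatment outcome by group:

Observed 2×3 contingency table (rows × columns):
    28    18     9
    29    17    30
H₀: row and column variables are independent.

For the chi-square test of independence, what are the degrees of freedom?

df = (r−1)(c−1) = (2−1)·(3−1) = 2

degrees of freedom = 2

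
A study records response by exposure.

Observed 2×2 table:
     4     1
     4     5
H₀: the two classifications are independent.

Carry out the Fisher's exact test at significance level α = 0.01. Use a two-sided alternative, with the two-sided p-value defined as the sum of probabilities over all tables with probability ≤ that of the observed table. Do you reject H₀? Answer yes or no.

reject H₀: no

Margins: r₁=5, r₂=9, c₁=8, c₂=6, n=14
p_obs = C(5,4)·C(9,4)/C(14,8); sum pmf over tables with pmf ≤ p_obs
p-value (two-sided) = 0.30070
At α=0.01: p ≥ α → fail to reject H₀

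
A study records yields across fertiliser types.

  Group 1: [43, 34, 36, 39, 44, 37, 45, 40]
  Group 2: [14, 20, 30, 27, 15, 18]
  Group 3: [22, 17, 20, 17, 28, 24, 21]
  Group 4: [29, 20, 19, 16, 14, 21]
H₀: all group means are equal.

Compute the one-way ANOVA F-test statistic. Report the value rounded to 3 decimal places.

Group means [39.75, 20.67, 21.29, 19.83], grand mean 26.296
SSB = Σnᵢ(x̄ᵢ−x̄)² = 2064.534; SSW = ΣΣ(x−x̄ᵢ)² = 549.095
MSB = 2064.534/3 = 688.1781; MSW = 549.095/23 = 23.8737
F = MSB/MSW = 28.8258
df = (3, 23)

test statistic = 28.826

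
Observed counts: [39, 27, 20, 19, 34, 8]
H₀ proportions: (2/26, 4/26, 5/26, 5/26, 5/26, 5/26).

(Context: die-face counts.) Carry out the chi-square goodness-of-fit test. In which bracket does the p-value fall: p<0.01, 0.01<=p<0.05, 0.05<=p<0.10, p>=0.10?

n = 147; E_i = n·p_i = [11.31, 22.62, 28.27, 28.27, 28.27, 28.27]
χ² = (39−11.31)²/11.31 + (27−22.62)²/22.62 + (20−28.27)²/28.27 + (19−28.27)²/28.27 + (34−28.27)²/28.27 + (8−28.27)²/28.27 = 89.8211
df = 5
p-value (upper-tail) = 0.00000
→ bracket: p<0.01

p-value bracket: p<0.01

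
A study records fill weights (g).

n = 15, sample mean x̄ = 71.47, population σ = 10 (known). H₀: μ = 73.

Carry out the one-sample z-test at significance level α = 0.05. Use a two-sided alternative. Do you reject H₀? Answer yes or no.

SE = σ/√n = 10/√15 = 2.5820
z = (x̄−μ₀)/SE = (71.47−73)/2.5820 = -0.5926
p-value (two-sided) = 0.55347
At α=0.05: p ≥ α → fail to reject H₀

reject H₀: no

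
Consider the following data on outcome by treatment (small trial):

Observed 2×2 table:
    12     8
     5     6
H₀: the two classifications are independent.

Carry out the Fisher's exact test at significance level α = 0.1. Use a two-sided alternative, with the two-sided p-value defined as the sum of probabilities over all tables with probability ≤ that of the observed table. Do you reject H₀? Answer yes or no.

reject H₀: no

Margins: r₁=20, r₂=11, c₁=17, c₂=14, n=31
p_obs = C(20,12)·C(11,5)/C(31,17); sum pmf over tables with pmf ≤ p_obs
p-value (two-sided) = 0.47747
At α=0.1: p ≥ α → fail to reject H₀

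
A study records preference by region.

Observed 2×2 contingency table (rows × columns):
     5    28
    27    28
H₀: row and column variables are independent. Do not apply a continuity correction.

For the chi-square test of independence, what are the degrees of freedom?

df = (r−1)(c−1) = (2−1)·(2−1) = 1

degrees of freedom = 1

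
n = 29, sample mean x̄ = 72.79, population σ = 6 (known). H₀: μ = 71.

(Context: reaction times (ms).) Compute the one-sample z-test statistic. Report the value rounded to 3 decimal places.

SE = σ/√n = 6/√29 = 1.1142
z = (x̄−μ₀)/SE = (72.79−71)/1.1142 = 1.6066

test statistic = 1.607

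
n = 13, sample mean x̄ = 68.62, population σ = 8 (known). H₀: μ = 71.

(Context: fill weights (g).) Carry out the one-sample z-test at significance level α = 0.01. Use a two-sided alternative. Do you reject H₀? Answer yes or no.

reject H₀: no

SE = σ/√n = 8/√13 = 2.2188
z = (x̄−μ₀)/SE = (68.62−71)/2.2188 = -1.0727
p-value (two-sided) = 0.28343
At α=0.01: p ≥ α → fail to reject H₀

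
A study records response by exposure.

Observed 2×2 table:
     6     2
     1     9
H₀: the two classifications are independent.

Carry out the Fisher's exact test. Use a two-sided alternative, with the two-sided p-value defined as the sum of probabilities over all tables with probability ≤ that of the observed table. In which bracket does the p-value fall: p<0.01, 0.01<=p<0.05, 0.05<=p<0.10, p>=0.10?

Margins: r₁=8, r₂=10, c₁=7, c₂=11, n=18
p_obs = C(8,6)·C(10,1)/C(18,7); sum pmf over tables with pmf ≤ p_obs
p-value (two-sided) = 0.01282
→ bracket: 0.01<=p<0.05

p-value bracket: 0.01<=p<0.05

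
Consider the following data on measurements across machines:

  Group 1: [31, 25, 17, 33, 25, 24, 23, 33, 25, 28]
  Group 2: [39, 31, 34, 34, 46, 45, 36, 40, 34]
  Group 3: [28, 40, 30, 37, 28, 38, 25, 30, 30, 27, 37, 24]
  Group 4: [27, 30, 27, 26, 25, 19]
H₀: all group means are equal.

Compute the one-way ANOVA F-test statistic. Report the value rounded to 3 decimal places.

Group means [26.40, 37.67, 31.17, 25.67], grand mean 30.568
SSB = Σnᵢ(x̄ᵢ−x̄)² = 775.681; SSW = ΣΣ(x−x̄ᵢ)² = 831.400
MSB = 775.681/3 = 258.5604; MSW = 831.400/33 = 25.1939
F = MSB/MSW = 10.2628
df = (3, 33)

test statistic = 10.263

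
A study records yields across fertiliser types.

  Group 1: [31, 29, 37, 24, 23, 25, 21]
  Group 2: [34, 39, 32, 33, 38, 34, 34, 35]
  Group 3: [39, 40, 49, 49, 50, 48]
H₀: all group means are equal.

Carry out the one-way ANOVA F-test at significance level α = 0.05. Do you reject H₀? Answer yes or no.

Group means [27.14, 34.88, 45.83], grand mean 35.429
SSB = Σnᵢ(x̄ᵢ−x̄)² = 1132.577; SSW = ΣΣ(x−x̄ᵢ)² = 348.565
MSB = 1132.577/2 = 566.2887; MSW = 348.565/18 = 19.3647
F = MSB/MSW = 29.2433
df = (2, 18)
p-value (upper-tail) = 0.00000
At α=0.05: p < α → reject H₀

reject H₀: yes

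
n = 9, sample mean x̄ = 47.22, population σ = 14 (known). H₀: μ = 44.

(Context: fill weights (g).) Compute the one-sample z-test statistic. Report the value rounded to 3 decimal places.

SE = σ/√n = 14/√9 = 4.6667
z = (x̄−μ₀)/SE = (47.22−44)/4.6667 = 0.6900

test statistic = 0.690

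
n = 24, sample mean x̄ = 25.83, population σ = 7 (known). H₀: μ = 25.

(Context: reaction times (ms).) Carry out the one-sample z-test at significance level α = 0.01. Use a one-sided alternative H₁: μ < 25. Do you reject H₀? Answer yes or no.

SE = σ/√n = 7/√24 = 1.4289
z = (x̄−μ₀)/SE = (25.83−25)/1.4289 = 0.5809
p-value (one-sided, H₁ less) = 0.71934
At α=0.01: p ≥ α → fail to reject H₀

reject H₀: no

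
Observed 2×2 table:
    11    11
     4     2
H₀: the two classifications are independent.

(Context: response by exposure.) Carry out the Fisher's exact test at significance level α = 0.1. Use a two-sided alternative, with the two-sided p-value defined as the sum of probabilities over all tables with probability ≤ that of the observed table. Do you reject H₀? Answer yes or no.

Margins: r₁=22, r₂=6, c₁=15, c₂=13, n=28
p_obs = C(22,11)·C(6,4)/C(28,15); sum pmf over tables with pmf ≤ p_obs
p-value (two-sided) = 0.65459
At α=0.1: p ≥ α → fail to reject H₀

reject H₀: no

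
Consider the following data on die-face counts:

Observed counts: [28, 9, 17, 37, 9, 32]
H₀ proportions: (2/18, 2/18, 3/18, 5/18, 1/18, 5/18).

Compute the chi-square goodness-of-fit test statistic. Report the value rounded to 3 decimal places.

test statistic = 16.423

n = 132; E_i = n·p_i = [14.67, 14.67, 22.00, 36.67, 7.33, 36.67]
χ² = (28−14.67)²/14.67 + (9−14.67)²/14.67 + (17−22.00)²/22.00 + (37−36.67)²/36.67 + (9−7.33)²/7.33 + (32−36.67)²/36.67 = 16.4227
df = 5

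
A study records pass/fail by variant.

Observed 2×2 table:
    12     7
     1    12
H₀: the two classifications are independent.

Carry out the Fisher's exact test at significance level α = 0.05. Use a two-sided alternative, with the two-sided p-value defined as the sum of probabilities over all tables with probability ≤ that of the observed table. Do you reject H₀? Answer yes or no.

reject H₀: yes

Margins: r₁=19, r₂=13, c₁=13, c₂=19, n=32
p_obs = C(19,12)·C(13,1)/C(32,13); sum pmf over tables with pmf ≤ p_obs
p-value (two-sided) = 0.00280
At α=0.05: p < α → reject H₀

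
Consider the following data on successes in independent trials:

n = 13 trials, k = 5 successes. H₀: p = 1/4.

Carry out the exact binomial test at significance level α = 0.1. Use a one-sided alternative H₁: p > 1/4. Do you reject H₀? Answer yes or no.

reject H₀: no

Exact binomial: n=13, k=5, p₀=1/4=0.2500
P(X≥5) from Σ C(n,i)·p₀^i·(1−p₀)^(n−i)
p-value (one-sided, H₁ greater) = 0.20604
At α=0.1: p ≥ α → fail to reject H₀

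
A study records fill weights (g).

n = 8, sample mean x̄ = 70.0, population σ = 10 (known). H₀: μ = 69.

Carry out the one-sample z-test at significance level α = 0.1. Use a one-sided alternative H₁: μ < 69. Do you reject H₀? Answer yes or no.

SE = σ/√n = 10/√8 = 3.5355
z = (x̄−μ₀)/SE = (70.0−69)/3.5355 = 0.2828
p-value (one-sided, H₁ less) = 0.61135
At α=0.1: p ≥ α → fail to reject H₀

reject H₀: no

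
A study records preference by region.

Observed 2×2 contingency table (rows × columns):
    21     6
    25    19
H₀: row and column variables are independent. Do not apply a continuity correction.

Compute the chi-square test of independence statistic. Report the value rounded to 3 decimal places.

test statistic = 3.222

Row totals [27, 44], col totals [46, 25], n=71
χ² = (21−17.49)²/17.49 + (6−9.51)²/9.51 + (25−28.51)²/28.51 + (19−15.49)²/15.49 = 3.2221
df = 1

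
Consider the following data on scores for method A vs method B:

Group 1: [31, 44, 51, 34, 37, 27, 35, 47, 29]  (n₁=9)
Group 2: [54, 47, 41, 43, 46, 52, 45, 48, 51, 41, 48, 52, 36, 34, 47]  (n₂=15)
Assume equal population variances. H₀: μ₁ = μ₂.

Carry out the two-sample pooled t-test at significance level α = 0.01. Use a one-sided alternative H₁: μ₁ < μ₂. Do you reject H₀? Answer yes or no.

reject H₀: yes

x̄₁=37.222, s₁=8.348, n₁=9
x̄₂=45.667, s₂=5.815, n₂=15
s_p² = [8·8.348² + 14·5.815²]/22 = 46.8586
SE = √(s_p²·(1/9+1/15)) = 2.8862
t = (37.222−45.667)/2.8862 = -2.9258
df = 22
p-value (one-sided, H₁ less) = 0.00391
At α=0.01: p < α → reject H₀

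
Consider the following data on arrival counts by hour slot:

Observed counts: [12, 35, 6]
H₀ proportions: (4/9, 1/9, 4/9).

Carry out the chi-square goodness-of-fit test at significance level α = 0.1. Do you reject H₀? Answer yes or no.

reject H₀: yes

n = 53; E_i = n·p_i = [23.56, 5.89, 23.56]
χ² = (12−23.56)²/23.56 + (35−5.89)²/5.89 + (6−23.56)²/23.56 = 162.6604
df = 2
p-value (upper-tail) = 0.00000
At α=0.1: p < α → reject H₀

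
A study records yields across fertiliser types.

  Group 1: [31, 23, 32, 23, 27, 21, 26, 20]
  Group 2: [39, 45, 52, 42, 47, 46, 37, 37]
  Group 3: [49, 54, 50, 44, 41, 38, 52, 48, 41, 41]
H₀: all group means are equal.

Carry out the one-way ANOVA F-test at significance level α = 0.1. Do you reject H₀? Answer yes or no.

reject H₀: yes

Group means [25.38, 43.12, 45.80], grand mean 38.692
SSB = Σnᵢ(x̄ᵢ−x̄)² = 2081.188; SSW = ΣΣ(x−x̄ᵢ)² = 608.350
MSB = 2081.188/2 = 1040.5942; MSW = 608.350/23 = 26.4500
F = MSB/MSW = 39.3419
df = (2, 23)
p-value (upper-tail) = 0.00000
At α=0.1: p < α → reject H₀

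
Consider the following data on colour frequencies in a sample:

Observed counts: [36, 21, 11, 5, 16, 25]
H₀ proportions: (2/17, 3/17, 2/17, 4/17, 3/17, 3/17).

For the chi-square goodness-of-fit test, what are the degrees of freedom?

df = k − 1 = 6 − 1 = 5

degrees of freedom = 5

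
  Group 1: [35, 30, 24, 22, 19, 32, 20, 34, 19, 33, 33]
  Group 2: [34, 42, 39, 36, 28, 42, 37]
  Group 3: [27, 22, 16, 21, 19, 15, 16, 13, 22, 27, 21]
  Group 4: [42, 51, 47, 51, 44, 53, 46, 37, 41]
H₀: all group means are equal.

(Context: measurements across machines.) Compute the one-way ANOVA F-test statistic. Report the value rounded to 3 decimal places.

test statistic = 41.364

Group means [27.36, 36.86, 19.91, 45.78], grand mean 31.316
SSB = Σnᵢ(x̄ᵢ−x̄)² = 3700.343; SSW = ΣΣ(x−x̄ᵢ)² = 1013.867
MSB = 3700.343/3 = 1233.4478; MSW = 1013.867/34 = 29.8196
F = MSB/MSW = 41.3636
df = (3, 34)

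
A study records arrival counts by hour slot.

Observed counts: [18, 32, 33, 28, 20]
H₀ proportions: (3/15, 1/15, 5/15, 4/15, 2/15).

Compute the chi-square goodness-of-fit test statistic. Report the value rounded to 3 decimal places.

n = 131; E_i = n·p_i = [26.20, 8.73, 43.67, 34.93, 17.47]
χ² = (18−26.20)²/26.20 + (32−8.73)²/8.73 + (33−43.67)²/43.67 + (28−34.93)²/34.93 + (20−17.47)²/17.47 = 68.9008
df = 4

test statistic = 68.901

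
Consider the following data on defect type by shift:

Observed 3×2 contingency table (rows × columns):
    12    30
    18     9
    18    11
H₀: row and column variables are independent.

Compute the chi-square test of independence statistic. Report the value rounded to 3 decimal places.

Row totals [42, 27, 29], col totals [48, 50], n=98
χ² = (12−20.57)²/20.57 + (30−21.43)²/21.43 + (18−13.22)²/13.22 + (9−13.78)²/13.78 + (18−14.20)²/14.20 + (11−14.80)²/14.80 = 12.3683
df = 2

test statistic = 12.368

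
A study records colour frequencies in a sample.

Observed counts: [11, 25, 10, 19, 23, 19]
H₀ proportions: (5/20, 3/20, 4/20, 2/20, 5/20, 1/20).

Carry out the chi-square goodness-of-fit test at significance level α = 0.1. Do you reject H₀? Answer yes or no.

n = 107; E_i = n·p_i = [26.75, 16.05, 21.40, 10.70, 26.75, 5.35]
χ² = (11−26.75)²/26.75 + (25−16.05)²/16.05 + (10−21.40)²/21.40 + (19−10.70)²/10.70 + (23−26.75)²/26.75 + (19−5.35)²/5.35 = 62.1277
df = 5
p-value (upper-tail) = 0.00000
At α=0.1: p < α → reject H₀

reject H₀: yes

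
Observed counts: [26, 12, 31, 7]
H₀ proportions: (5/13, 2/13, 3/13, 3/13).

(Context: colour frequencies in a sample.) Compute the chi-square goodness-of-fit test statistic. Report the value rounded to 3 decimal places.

n = 76; E_i = n·p_i = [29.23, 11.69, 17.54, 17.54]
χ² = (26−29.23)²/29.23 + (12−11.69)²/11.69 + (31−17.54)²/17.54 + (7−17.54)²/17.54 = 17.0298
df = 3

test statistic = 17.030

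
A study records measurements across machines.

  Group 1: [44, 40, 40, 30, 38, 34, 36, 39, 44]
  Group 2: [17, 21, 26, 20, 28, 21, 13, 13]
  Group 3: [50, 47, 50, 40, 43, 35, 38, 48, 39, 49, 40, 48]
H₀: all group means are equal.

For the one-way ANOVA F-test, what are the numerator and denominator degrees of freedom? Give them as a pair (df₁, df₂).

k = 3 groups, N = 29 total
df = (k−1, N−k) = (3−1, 29−3) = (2, 26)

degrees of freedom = [2, 26]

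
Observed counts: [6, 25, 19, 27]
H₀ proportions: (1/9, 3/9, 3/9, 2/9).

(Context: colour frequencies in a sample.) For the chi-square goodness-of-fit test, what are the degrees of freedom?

df = k − 1 = 4 − 1 = 3

degrees of freedom = 3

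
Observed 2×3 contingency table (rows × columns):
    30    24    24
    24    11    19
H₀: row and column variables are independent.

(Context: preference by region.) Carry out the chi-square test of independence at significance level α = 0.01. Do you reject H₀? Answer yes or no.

reject H₀: no

Row totals [78, 54], col totals [54, 35, 43], n=132
χ² = (30−31.91)²/31.91 + (24−20.68)²/20.68 + (24−25.41)²/25.41 + (24−22.09)²/22.09 + (11−14.32)²/14.32 + (19−17.59)²/17.59 = 1.7716
df = 2
p-value (upper-tail) = 0.41239
At α=0.01: p ≥ α → fail to reject H₀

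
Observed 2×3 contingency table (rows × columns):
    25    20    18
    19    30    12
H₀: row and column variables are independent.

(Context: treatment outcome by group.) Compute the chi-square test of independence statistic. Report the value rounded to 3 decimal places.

test statistic = 3.987

Row totals [63, 61], col totals [44, 50, 30], n=124
χ² = (25−22.35)²/22.35 + (20−25.40)²/25.40 + (18−15.24)²/15.24 + (19−21.65)²/21.65 + (30−24.60)²/24.60 + (12−14.76)²/14.76 = 3.9870
df = 2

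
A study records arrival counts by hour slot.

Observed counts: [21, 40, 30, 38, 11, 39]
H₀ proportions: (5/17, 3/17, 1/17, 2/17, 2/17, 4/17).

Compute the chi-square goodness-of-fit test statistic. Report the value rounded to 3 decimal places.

test statistic = 75.932

n = 179; E_i = n·p_i = [52.65, 31.59, 10.53, 21.06, 21.06, 42.12]
χ² = (21−52.65)²/52.65 + (40−31.59)²/31.59 + (30−10.53)²/10.53 + (38−21.06)²/21.06 + (11−21.06)²/21.06 + (39−42.12)²/42.12 = 75.9319
df = 5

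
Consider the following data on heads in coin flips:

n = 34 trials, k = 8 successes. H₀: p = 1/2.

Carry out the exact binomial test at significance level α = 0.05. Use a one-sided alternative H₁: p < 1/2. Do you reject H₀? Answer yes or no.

Exact binomial: n=34, k=8, p₀=1/2=0.5000
P(X≤8) from Σ C(n,i)·p₀^i·(1−p₀)^(n−i)
p-value (one-sided, H₁ less) = 0.00147
At α=0.05: p < α → reject H₀

reject H₀: yes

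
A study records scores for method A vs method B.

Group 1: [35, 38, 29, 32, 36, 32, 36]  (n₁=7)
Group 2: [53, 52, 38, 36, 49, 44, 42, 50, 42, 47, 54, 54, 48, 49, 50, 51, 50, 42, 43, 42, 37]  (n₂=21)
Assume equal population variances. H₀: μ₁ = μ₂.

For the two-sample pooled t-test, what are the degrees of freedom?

degrees of freedom = 26

df = n₁ + n₂ − 2 = 7 + 21 − 2 = 26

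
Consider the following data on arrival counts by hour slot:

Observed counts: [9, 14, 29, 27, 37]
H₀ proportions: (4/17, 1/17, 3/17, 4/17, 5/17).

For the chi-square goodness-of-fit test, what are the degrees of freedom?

df = k − 1 = 5 − 1 = 4

degrees of freedom = 4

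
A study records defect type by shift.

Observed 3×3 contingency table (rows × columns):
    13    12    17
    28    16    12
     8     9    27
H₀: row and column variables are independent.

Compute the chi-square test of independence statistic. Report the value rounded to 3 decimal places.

Row totals [42, 56, 44], col totals [49, 37, 56], n=142
χ² = (13−14.49)²/14.49 + (12−10.94)²/10.94 + (17−16.56)²/16.56 + (28−19.32)²/19.32 + (16−14.59)²/14.59 + (12−22.08)²/22.08 + (8−15.18)²/15.18 + (9−11.46)²/11.46 + (27−17.35)²/17.35 = 18.1960
df = 4

test statistic = 18.196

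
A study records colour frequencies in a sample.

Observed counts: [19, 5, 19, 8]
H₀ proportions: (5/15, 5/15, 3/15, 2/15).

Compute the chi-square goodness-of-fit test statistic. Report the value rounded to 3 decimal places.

test statistic = 16.510

n = 51; E_i = n·p_i = [17.00, 17.00, 10.20, 6.80]
χ² = (19−17.00)²/17.00 + (5−17.00)²/17.00 + (19−10.20)²/10.20 + (8−6.80)²/6.80 = 16.5098
df = 3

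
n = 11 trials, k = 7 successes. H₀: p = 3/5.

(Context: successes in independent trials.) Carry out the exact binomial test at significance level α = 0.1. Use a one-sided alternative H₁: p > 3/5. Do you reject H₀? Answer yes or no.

reject H₀: no

Exact binomial: n=11, k=7, p₀=3/5=0.6000
P(X≥7) from Σ C(n,i)·p₀^i·(1−p₀)^(n−i)
p-value (one-sided, H₁ greater) = 0.53277
At α=0.1: p ≥ α → fail to reject H₀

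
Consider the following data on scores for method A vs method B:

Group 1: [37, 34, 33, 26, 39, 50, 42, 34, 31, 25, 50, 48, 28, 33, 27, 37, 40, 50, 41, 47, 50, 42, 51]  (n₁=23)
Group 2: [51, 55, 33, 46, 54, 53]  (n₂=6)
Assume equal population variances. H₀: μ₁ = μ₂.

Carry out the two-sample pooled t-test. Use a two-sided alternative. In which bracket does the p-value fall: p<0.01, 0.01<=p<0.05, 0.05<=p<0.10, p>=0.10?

p-value bracket: 0.01<=p<0.05

x̄₁=38.913, s₁=8.581, n₁=23
x̄₂=48.667, s₂=8.311, n₂=6
s_p² = [22·8.581² + 5·8.311²]/27 = 72.7837
SE = √(s_p²·(1/23+1/6)) = 3.9109
t = (38.913−48.667)/3.9109 = -2.4940
df = 27
p-value (two-sided) = 0.01905
→ bracket: 0.01<=p<0.05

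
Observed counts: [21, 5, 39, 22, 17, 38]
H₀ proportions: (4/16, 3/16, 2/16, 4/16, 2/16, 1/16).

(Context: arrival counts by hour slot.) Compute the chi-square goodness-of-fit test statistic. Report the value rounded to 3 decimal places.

test statistic = 149.671

n = 142; E_i = n·p_i = [35.50, 26.62, 17.75, 35.50, 17.75, 8.88]
χ² = (21−35.50)²/35.50 + (5−26.62)²/26.62 + (39−17.75)²/17.75 + (22−35.50)²/35.50 + (17−17.75)²/17.75 + (38−8.88)²/8.88 = 149.6714
df = 5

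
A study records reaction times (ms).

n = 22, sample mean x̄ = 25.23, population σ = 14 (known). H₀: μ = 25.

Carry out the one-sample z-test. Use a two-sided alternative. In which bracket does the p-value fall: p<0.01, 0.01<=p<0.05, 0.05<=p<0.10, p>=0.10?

p-value bracket: p>=0.10

SE = σ/√n = 14/√22 = 2.9848
z = (x̄−μ₀)/SE = (25.23−25)/2.9848 = 0.0771
p-value (two-sided) = 0.93858
→ bracket: p>=0.10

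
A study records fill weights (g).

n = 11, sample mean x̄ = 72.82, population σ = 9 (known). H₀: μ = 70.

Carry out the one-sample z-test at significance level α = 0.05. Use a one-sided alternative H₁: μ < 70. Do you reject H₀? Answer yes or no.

SE = σ/√n = 9/√11 = 2.7136
z = (x̄−μ₀)/SE = (72.82−70)/2.7136 = 1.0392
p-value (one-sided, H₁ less) = 0.85065
At α=0.05: p ≥ α → fail to reject H₀

reject H₀: no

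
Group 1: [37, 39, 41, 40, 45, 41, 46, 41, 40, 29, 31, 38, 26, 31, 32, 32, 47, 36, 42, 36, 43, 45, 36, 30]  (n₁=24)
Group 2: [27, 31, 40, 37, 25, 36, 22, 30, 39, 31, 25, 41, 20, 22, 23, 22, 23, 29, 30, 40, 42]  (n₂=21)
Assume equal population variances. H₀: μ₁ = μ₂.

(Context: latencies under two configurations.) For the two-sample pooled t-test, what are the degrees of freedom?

degrees of freedom = 43

df = n₁ + n₂ − 2 = 24 + 21 − 2 = 43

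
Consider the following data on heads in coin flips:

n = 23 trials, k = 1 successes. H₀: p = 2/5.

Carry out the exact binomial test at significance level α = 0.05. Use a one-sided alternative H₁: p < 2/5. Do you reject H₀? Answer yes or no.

Exact binomial: n=23, k=1, p₀=2/5=0.4000
P(X≤1) from Σ C(n,i)·p₀^i·(1−p₀)^(n−i)
p-value (one-sided, H₁ less) = 0.00013
At α=0.05: p < α → reject H₀

reject H₀: yes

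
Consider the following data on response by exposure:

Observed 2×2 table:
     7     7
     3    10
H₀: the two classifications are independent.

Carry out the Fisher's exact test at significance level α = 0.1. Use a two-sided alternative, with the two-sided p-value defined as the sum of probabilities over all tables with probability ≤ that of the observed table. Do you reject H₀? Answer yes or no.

reject H₀: no

Margins: r₁=14, r₂=13, c₁=10, c₂=17, n=27
p_obs = C(14,7)·C(13,3)/C(27,10); sum pmf over tables with pmf ≤ p_obs
p-value (two-sided) = 0.23646
At α=0.1: p ≥ α → fail to reject H₀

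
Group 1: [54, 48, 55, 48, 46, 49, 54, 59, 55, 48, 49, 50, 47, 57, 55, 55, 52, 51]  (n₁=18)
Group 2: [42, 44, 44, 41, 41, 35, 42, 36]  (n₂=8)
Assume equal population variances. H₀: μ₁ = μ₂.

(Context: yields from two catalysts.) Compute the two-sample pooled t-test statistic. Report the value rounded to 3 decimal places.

x̄₁=51.778, s₁=3.828, n₁=18
x̄₂=40.625, s₂=3.378, n₂=8
s_p² = [17·3.828² + 7·3.378²]/24 = 13.7078
SE = √(s_p²·(1/18+1/8)) = 1.5732
t = (51.778−40.625)/1.5732 = 7.0892
df = 24

test statistic = 7.089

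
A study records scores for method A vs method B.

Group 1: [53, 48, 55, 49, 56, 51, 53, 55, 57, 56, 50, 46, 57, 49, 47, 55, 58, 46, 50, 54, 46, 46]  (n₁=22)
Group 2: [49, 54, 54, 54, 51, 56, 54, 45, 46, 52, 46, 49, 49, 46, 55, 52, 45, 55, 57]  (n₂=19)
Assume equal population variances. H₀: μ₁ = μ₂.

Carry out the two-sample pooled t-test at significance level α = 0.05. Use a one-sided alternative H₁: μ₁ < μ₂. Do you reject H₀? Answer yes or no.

x̄₁=51.682, s₁=4.145, n₁=22
x̄₂=51.000, s₂=4.014, n₂=19
s_p² = [21·4.145² + 18·4.014²]/39 = 16.6865
SE = √(s_p²·(1/22+1/19)) = 1.2793
t = (51.682−51.000)/1.2793 = 0.5329
df = 39
p-value (one-sided, H₁ less) = 0.70145
At α=0.05: p ≥ α → fail to reject H₀

reject H₀: no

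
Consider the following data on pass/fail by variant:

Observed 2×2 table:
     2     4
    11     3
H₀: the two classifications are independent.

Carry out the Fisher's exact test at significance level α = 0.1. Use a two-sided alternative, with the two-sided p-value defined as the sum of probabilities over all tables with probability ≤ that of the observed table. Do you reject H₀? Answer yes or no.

Margins: r₁=6, r₂=14, c₁=13, c₂=7, n=20
p_obs = C(6,2)·C(14,11)/C(20,13); sum pmf over tables with pmf ≤ p_obs
p-value (two-sided) = 0.12193
At α=0.1: p ≥ α → fail to reject H₀

reject H₀: no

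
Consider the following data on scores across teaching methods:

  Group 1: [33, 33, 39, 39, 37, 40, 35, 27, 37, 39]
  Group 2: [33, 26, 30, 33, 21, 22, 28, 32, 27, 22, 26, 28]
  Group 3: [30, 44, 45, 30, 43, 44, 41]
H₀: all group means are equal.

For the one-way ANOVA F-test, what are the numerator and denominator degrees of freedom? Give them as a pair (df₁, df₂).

k = 3 groups, N = 29 total
df = (k−1, N−k) = (3−1, 29−3) = (2, 26)

degrees of freedom = [2, 26]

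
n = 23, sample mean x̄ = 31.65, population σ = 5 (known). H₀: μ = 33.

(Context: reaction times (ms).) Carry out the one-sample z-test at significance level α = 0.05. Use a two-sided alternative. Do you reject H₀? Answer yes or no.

reject H₀: no

SE = σ/√n = 5/√23 = 1.0426
z = (x̄−μ₀)/SE = (31.65−33)/1.0426 = -1.2949
p-value (two-sided) = 0.19536
At α=0.05: p ≥ α → fail to reject H₀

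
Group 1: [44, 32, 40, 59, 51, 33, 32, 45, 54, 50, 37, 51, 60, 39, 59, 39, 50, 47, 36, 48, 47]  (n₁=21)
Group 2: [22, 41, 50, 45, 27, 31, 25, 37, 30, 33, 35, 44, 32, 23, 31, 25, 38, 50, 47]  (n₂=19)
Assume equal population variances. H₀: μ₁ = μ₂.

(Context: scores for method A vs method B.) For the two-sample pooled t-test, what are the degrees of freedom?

degrees of freedom = 38

df = n₁ + n₂ − 2 = 21 + 19 − 2 = 38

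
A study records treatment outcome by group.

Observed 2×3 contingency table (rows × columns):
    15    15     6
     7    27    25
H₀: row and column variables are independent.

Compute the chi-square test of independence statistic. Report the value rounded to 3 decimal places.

Row totals [36, 59], col totals [22, 42, 31], n=95
χ² = (15−8.34)²/8.34 + (15−15.92)²/15.92 + (6−11.75)²/11.75 + (7−13.66)²/13.66 + (27−26.08)²/26.08 + (25−19.25)²/19.25 = 13.1874
df = 2

test statistic = 13.187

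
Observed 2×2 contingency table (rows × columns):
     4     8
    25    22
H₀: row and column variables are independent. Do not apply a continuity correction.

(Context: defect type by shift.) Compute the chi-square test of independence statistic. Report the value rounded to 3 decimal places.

Row totals [12, 47], col totals [29, 30], n=59
χ² = (4−5.90)²/5.90 + (8−6.10)²/6.10 + (25−23.10)²/23.10 + (22−23.90)²/23.90 = 1.5083
df = 1

test statistic = 1.508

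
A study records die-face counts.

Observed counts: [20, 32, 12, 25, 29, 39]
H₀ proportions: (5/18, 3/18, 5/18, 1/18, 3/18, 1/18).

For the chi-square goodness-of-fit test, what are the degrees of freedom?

degrees of freedom = 5

df = k − 1 = 6 − 1 = 5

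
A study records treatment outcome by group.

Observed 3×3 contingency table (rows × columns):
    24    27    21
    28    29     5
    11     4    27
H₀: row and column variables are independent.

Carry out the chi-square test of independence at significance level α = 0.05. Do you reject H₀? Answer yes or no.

Row totals [72, 62, 42], col totals [63, 60, 53], n=176
χ² = (24−25.77)²/25.77 + (27−24.55)²/24.55 + (21−21.68)²/21.68 + (28−22.19)²/22.19 + (29−21.14)²/21.14 + (5−18.67)²/18.67 + (11−15.03)²/15.03 + (4−14.32)²/14.32 + (27−12.65)²/12.65 = 39.6479
df = 4
p-value (upper-tail) = 0.00000
At α=0.05: p < α → reject H₀

reject H₀: yes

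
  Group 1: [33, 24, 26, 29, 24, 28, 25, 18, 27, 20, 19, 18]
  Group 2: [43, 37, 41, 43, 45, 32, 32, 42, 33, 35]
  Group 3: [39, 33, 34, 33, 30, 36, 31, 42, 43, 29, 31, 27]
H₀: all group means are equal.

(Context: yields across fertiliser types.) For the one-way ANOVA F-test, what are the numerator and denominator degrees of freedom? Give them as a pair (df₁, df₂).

degrees of freedom = [2, 31]

k = 3 groups, N = 34 total
df = (k−1, N−k) = (3−1, 34−3) = (2, 31)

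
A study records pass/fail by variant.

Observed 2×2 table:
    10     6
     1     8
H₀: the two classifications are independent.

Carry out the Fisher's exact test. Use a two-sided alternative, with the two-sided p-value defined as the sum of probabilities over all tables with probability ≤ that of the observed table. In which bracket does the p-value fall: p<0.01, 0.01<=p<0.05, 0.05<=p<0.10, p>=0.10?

Margins: r₁=16, r₂=9, c₁=11, c₂=14, n=25
p_obs = C(16,10)·C(9,1)/C(25,11); sum pmf over tables with pmf ≤ p_obs
p-value (two-sided) = 0.03301
→ bracket: 0.01<=p<0.05

p-value bracket: 0.01<=p<0.05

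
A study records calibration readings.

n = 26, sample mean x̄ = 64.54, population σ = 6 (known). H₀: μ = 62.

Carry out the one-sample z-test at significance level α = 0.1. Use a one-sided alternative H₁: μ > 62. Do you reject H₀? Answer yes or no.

SE = σ/√n = 6/√26 = 1.1767
z = (x̄−μ₀)/SE = (64.54−62)/1.1767 = 2.1586
p-value (one-sided, H₁ greater) = 0.01544
At α=0.1: p < α → reject H₀

reject H₀: yes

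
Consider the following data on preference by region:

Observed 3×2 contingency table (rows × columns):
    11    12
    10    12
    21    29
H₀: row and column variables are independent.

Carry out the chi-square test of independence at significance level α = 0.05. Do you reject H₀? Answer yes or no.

reject H₀: no

Row totals [23, 22, 50], col totals [42, 53], n=95
χ² = (11−10.17)²/10.17 + (12−12.83)²/12.83 + (10−9.73)²/9.73 + (12−12.27)²/12.27 + (21−22.11)²/22.11 + (29−27.89)²/27.89 = 0.2348
df = 2
p-value (upper-tail) = 0.88925
At α=0.05: p ≥ α → fail to reject H₀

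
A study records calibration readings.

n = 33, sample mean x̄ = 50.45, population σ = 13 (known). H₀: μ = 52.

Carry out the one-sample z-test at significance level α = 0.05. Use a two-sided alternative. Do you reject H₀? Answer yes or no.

reject H₀: no

SE = σ/√n = 13/√33 = 2.2630
z = (x̄−μ₀)/SE = (50.45−52)/2.2630 = -0.6849
p-value (two-sided) = 0.49339
At α=0.05: p ≥ α → fail to reject H₀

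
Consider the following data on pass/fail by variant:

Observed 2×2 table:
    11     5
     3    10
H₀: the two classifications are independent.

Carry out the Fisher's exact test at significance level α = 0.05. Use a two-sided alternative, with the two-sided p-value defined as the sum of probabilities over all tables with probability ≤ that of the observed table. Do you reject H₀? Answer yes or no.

Margins: r₁=16, r₂=13, c₁=14, c₂=15, n=29
p_obs = C(16,11)·C(13,3)/C(29,14); sum pmf over tables with pmf ≤ p_obs
p-value (two-sided) = 0.02533
At α=0.05: p < α → reject H₀

reject H₀: yes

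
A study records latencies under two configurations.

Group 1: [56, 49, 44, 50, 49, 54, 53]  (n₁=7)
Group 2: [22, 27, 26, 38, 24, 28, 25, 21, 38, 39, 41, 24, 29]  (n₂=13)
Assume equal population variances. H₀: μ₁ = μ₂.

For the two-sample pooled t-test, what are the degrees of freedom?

df = n₁ + n₂ − 2 = 7 + 13 − 2 = 18

degrees of freedom = 18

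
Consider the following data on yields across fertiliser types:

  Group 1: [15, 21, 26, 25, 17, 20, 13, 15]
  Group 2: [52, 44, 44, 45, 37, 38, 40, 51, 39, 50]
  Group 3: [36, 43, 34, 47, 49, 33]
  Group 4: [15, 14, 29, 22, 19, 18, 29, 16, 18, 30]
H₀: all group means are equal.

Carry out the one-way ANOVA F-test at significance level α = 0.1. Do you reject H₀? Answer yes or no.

Group means [19.00, 44.00, 40.33, 21.00], grand mean 30.706
SSB = Σnᵢ(x̄ᵢ−x̄)² = 4361.725; SSW = ΣΣ(x−x̄ᵢ)² = 1019.333
MSB = 4361.725/3 = 1453.9085; MSW = 1019.333/30 = 33.9778
F = MSB/MSW = 42.7900
df = (3, 30)
p-value (upper-tail) = 0.00000
At α=0.1: p < α → reject H₀

reject H₀: yes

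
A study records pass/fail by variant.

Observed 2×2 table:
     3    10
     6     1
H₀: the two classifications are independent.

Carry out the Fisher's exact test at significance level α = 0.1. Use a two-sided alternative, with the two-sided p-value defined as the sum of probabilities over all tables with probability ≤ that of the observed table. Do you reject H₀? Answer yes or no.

reject H₀: yes

Margins: r₁=13, r₂=7, c₁=9, c₂=11, n=20
p_obs = C(13,3)·C(7,6)/C(20,9); sum pmf over tables with pmf ≤ p_obs
p-value (two-sided) = 0.01664
At α=0.1: p < α → reject H₀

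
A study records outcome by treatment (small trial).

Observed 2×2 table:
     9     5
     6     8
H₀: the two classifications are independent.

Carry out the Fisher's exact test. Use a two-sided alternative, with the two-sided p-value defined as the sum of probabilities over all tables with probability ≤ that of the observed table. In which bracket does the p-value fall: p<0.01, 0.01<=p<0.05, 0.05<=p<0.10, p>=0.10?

Margins: r₁=14, r₂=14, c₁=15, c₂=13, n=28
p_obs = C(14,9)·C(14,6)/C(28,15); sum pmf over tables with pmf ≤ p_obs
p-value (two-sided) = 0.44948
→ bracket: p>=0.10

p-value bracket: p>=0.10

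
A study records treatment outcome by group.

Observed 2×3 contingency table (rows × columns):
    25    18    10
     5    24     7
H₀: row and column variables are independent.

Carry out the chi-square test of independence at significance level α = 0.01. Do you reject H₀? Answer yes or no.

reject H₀: yes

Row totals [53, 36], col totals [30, 42, 17], n=89
χ² = (25−17.87)²/17.87 + (18−25.01)²/25.01 + (10−10.12)²/10.12 + (5−12.13)²/12.13 + (24−16.99)²/16.99 + (7−6.88)²/6.88 = 11.9071
df = 2
p-value (upper-tail) = 0.00260
At α=0.01: p < α → reject H₀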